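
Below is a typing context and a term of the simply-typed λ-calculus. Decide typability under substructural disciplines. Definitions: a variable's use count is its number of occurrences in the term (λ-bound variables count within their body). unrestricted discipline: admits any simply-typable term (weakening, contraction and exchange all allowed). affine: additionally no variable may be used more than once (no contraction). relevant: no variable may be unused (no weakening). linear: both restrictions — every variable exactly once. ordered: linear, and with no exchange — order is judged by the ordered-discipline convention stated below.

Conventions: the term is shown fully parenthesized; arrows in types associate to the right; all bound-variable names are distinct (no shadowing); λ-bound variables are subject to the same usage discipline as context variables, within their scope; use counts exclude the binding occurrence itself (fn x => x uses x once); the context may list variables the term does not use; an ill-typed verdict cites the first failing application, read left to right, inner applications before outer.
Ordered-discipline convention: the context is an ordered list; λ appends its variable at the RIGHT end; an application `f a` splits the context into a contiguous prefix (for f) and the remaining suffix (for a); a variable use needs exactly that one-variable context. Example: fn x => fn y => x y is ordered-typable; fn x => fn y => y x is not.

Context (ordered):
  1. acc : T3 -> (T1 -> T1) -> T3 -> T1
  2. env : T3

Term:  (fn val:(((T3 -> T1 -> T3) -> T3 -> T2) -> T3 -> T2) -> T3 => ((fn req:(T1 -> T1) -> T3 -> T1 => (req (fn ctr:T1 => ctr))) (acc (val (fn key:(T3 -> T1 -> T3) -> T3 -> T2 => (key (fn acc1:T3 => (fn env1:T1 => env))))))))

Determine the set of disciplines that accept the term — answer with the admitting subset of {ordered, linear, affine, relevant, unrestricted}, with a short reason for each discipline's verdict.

admitted in: affine, unrestricted
variable uses: acc: 1×; env: 1×; val (bound): 1×; req (bound): 1×; ctr (bound): 1×; key (bound): 1×; acc1 (bound): 0×; env1 (bound): 0×
left-to-right use order: req, ctr, acc, val, key, env
typing: well-typed at ((((T3 -> T1 -> T3) -> T3 -> T2) -> T3 -> T2) -> T3) -> T3 -> T1
ordered ✗ (acc1, env1 left unused)
linear ✗ (acc1, env1 left unused)
affine ✓ (acc, env, val, req, ctr, key, acc1, env1: no repeats, contraction unneeded)
relevant ✗ (acc1, env1 left unused)
unrestricted ✓ (typability at ((((T3 -> T1 -> T3) -> T3 -> T2) -> T3 -> T2) -> T3) -> T3 -> T1 is all that's needed)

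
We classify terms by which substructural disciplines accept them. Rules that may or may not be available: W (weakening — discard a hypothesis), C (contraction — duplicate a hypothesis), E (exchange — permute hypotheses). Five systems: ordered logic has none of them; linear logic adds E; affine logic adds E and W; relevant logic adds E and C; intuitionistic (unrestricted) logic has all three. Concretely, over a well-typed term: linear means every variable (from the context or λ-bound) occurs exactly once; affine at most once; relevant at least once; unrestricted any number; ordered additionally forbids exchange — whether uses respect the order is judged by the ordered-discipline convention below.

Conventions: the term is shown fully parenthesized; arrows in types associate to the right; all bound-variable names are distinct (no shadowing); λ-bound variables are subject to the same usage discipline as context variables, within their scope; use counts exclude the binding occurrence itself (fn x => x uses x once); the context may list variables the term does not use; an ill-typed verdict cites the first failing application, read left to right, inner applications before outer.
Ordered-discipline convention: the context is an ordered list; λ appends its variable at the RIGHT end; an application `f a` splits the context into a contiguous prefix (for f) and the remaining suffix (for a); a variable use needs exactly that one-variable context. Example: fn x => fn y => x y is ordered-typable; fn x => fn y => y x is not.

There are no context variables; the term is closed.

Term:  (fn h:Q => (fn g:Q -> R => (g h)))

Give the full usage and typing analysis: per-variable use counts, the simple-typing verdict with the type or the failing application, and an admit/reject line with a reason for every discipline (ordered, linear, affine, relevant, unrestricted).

counts: h (λ-bound)=1; g (λ-bound)=1
order of uses: g, h
typing: the term checks, with type Q -> (Q -> R) -> R
ordered: ✗ — needs exchange: uses follow g, h
linear: ✓ — each of h, g used exactly once
affine: ✓ — none of h, g used more than once
relevant: ✓ — at least one use each (h, g)
unrestricted: ✓ — well-typed at Q -> (Q -> R) -> R; no restrictions here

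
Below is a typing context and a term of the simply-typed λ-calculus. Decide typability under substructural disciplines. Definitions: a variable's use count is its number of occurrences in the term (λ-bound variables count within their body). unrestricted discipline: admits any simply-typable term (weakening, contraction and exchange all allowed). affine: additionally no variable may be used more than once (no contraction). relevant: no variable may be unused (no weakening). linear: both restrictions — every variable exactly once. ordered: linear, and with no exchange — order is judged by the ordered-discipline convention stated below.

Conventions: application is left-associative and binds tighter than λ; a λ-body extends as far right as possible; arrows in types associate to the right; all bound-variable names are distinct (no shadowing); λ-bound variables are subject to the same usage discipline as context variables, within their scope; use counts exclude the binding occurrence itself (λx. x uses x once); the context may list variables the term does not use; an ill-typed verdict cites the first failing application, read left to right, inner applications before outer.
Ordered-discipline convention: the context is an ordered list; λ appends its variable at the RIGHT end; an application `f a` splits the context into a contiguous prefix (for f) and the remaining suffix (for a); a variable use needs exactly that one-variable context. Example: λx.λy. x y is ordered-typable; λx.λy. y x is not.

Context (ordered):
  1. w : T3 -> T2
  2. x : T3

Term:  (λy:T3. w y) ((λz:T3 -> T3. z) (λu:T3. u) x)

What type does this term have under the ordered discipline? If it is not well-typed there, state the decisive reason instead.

term : T2
usage: w ×1; x ×1; y (bound) ×1; z (bound) ×1; u (bound) ×1
left-to-right use order: w, y, z, u, x
typing: well-typed at T2
across the five disciplines: ordered ✓ · linear ✓ · affine ✓ · relevant ✓ · unrestricted ✓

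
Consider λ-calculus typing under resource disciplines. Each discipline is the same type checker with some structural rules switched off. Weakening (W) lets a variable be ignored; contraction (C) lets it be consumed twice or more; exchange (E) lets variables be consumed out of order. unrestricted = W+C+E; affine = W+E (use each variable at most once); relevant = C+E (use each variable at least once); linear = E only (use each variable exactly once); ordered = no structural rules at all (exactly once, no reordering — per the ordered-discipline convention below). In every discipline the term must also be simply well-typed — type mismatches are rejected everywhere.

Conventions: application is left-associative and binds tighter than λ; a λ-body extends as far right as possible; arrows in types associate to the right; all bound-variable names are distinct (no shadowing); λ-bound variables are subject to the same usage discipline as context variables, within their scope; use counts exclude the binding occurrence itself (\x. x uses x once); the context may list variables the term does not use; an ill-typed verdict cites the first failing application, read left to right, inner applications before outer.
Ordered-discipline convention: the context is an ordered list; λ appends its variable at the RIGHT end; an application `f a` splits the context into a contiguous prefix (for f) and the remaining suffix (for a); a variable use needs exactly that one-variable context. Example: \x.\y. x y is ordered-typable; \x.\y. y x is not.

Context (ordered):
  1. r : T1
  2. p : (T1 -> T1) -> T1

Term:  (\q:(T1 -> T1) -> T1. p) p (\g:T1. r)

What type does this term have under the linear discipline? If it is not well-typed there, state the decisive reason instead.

not well-typed under linear — repeated use of p ×2; unused: q, g — weakening required
counts: r=1, p=2, q [bound]=0, g [bound]=0
uses in reading order: p, p, r
typing: well-typed — term : T1
across the five disciplines: ordered ✗, linear ✗, affine ✗, relevant ✗, unrestricted ✓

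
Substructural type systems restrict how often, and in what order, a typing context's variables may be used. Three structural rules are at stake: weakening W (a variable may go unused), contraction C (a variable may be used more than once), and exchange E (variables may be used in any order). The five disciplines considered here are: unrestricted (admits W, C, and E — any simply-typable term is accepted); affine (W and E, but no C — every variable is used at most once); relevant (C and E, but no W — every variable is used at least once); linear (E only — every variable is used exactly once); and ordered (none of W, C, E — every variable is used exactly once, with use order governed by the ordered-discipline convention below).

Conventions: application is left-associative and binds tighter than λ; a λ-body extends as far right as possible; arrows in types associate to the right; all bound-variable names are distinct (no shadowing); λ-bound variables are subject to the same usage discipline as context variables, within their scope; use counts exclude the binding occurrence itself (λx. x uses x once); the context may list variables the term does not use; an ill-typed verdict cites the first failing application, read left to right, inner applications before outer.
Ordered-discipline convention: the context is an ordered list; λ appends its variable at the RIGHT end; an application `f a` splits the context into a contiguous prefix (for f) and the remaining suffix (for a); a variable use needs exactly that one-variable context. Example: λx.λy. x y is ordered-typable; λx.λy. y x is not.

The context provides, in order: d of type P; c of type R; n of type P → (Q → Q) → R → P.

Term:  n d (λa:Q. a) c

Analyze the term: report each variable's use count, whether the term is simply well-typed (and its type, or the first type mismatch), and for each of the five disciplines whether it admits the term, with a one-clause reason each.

variable uses: d: 1×, c: 1×, n: 1×, a (λ-bound): 1×
use order (left to right): n, d, a, c
typing: well-typed — term : P
ordered ✗ (needs exchange: uses follow n, d, a, c)
linear ✓ (single use per variable (d, c, n, a))
affine ✓ (d, c, n, a: no repeats, contraction unneeded)
relevant ✓ (every one of d, c, n, a appears)
unrestricted ✓ (simply typable at P; W, C, E all held)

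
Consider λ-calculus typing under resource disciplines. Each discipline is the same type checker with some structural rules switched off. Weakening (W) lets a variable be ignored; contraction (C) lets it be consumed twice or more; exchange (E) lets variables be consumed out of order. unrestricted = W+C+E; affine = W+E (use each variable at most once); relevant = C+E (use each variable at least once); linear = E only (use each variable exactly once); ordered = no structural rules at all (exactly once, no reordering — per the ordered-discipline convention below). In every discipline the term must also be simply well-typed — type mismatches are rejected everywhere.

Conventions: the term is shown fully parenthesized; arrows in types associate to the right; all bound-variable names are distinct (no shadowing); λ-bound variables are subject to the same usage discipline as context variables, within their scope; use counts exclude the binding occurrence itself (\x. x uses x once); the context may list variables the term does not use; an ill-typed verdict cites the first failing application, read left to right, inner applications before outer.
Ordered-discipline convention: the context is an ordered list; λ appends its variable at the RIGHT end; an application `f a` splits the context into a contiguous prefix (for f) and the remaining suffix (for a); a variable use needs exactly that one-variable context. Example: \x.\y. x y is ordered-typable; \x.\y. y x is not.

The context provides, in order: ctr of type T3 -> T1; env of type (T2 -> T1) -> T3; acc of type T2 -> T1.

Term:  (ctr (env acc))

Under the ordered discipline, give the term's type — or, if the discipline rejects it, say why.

term : T1
counts: ctr=1, env=1, acc=1
use order (left to right): ctr, env, acc
typing: ✓ — T1
across the five disciplines: ordered ✓ | linear ✓ | affine ✓ | relevant ✓ | unrestricted ✓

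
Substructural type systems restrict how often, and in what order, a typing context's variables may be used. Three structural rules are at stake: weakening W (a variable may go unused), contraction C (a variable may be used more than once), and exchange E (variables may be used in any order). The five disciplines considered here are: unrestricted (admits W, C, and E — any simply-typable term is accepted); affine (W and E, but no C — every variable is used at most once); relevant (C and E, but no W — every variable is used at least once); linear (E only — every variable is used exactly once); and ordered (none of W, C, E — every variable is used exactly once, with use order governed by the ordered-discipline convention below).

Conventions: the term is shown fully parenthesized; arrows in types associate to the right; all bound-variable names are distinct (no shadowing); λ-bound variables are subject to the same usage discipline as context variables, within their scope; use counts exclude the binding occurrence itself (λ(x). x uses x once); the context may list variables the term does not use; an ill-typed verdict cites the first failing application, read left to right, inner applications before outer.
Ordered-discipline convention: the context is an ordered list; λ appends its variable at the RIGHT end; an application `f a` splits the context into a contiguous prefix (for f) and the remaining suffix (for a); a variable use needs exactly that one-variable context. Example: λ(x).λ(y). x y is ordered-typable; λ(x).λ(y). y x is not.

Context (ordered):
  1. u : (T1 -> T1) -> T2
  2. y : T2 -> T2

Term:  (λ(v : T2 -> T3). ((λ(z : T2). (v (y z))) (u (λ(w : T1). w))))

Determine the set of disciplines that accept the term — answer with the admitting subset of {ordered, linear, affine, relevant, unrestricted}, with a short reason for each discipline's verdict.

admitted in: linear, affine, relevant, unrestricted
use counts: u ×1; y ×1; v (bound) ×1; z (bound) ×1; w (bound) ×1
uses in reading order: v, y, z, u, w
typing: ✓ — (T2 -> T3) -> T3
ordered: ✗ — no ordered split (uses run v, y, z, u, w)
linear: ✓ — exactly-once usage across u, y, v, z, w
affine: ✓ — at most one use each (u, y, v, z, w)
relevant: ✓ — at least one use each (u, y, v, z, w)
unrestricted: ✓ — typability at (T2 -> T3) -> T3 is all that's needed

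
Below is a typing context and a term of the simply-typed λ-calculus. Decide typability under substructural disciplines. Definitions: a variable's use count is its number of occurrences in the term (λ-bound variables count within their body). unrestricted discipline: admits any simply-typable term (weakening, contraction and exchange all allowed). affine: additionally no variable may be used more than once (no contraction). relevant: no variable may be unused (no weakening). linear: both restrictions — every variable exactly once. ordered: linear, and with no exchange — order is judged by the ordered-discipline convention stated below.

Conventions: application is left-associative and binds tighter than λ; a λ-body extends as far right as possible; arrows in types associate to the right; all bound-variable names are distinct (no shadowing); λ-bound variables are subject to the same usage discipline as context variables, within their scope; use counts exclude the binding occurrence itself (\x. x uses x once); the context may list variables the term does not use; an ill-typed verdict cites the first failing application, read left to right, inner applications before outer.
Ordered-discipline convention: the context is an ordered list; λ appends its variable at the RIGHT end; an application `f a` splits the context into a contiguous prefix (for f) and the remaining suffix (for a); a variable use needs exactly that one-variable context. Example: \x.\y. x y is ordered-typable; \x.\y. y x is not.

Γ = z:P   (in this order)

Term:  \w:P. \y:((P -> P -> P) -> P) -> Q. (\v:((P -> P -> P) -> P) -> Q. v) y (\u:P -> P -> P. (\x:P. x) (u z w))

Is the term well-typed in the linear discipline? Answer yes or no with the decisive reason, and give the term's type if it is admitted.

yes — single use per variable (z, w, y, v, u, x); term : P -> (((P -> P -> P) -> P) -> Q) -> Q
counts: z: 1; w [bound]: 1; y [bound]: 1; v [bound]: 1; u [bound]: 1; x [bound]: 1
use order (left to right): v, y, x, u, z, w
typing: well-typed at P -> (((P -> P -> P) -> P) -> Q) -> Q
per-discipline verdicts: ordered ✗, linear ✓, affine ✓, relevant ✓, unrestricted ✓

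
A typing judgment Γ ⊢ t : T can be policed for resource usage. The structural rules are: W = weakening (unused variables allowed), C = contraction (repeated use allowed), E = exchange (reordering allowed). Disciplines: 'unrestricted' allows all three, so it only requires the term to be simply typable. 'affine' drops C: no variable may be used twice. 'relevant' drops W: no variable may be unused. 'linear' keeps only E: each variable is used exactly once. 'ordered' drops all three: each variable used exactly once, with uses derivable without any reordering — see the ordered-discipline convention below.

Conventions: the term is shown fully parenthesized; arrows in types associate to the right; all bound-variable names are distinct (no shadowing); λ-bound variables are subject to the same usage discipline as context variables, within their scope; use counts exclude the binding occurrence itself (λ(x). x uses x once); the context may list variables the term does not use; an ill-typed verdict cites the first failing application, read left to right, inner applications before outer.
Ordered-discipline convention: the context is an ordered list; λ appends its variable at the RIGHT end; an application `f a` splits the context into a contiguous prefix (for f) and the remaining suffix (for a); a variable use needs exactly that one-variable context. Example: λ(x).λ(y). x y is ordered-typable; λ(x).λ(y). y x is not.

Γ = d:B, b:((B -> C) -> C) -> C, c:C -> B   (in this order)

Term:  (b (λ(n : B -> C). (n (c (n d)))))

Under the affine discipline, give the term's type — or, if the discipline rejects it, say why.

not well-typed under affine — uses contraction: n ×2
usage: d: 1×; b: 1×; c: 1×; n (λ-bound): 2×
use order (left to right): b, n, c, n, d
typing: ✓ — C
all disciplines: ordered ✗; linear ✗; affine ✗; relevant ✓; unrestricted ✓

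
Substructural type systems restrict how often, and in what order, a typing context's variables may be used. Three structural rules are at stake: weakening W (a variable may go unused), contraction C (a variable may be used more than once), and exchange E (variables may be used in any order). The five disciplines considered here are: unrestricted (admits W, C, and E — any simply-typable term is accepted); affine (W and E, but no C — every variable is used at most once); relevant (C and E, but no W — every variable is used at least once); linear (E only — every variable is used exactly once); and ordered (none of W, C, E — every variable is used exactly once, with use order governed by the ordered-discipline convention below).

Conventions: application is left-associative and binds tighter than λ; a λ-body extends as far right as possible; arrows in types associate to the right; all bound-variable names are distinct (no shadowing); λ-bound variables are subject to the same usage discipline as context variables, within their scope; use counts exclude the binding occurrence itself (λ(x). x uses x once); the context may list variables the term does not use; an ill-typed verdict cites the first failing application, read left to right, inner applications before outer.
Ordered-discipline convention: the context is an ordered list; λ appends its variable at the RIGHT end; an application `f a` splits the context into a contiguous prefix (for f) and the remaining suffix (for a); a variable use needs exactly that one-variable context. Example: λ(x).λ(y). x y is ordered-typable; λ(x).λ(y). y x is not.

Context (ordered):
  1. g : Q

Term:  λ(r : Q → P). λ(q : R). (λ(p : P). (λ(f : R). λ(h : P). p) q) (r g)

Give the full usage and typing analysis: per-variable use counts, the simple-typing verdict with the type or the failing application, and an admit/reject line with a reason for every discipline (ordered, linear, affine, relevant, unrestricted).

usage: g=1, r (λ-bound)=1, q (λ-bound)=1, p (λ-bound)=1, f (λ-bound)=0, h (λ-bound)=0
left-to-right use order: p, q, r, g
typing: well-typed at (Q → P) → R → P → P
ordered ✗ (f, h never used (weakening))
linear ✗ (f, h never used (weakening))
affine ✓ (at most one use each (g, r, q, p, f, h))
relevant ✗ (f, h never used (weakening))
unrestricted ✓ (type-checks ((Q → P) → R → P → P) and nothing is barred)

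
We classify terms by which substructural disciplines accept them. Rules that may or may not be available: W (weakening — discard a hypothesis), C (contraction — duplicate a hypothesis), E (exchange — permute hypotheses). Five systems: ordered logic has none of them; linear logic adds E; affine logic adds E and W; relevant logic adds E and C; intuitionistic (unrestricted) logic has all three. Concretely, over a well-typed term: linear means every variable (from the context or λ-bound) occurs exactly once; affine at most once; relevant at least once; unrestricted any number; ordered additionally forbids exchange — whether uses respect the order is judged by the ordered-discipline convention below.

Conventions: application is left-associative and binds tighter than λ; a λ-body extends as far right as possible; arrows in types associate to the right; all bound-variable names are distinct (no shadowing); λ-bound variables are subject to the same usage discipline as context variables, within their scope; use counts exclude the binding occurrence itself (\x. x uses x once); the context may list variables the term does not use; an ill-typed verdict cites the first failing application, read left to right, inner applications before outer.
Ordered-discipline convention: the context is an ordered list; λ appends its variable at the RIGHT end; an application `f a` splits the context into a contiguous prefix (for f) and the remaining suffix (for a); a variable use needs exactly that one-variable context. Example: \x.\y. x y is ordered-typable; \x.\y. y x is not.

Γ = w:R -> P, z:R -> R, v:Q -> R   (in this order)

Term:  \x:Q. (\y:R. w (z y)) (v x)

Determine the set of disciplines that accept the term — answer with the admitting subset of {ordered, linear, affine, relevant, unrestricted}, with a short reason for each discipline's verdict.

admitted in: ordered, linear, affine, relevant, unrestricted
counts: w: 1, z: 1, v: 1, x (λ-bound): 1, y (λ-bound): 1
order of uses: w, z, y, v, x
typing: the term checks, with type Q -> P
ordered ✓ (w, z, v, x, y: once each, no exchange needed)
linear ✓ (single use per variable (w, z, v, x, y))
affine ✓ (no duplicate uses among w, z, v, x, y)
relevant ✓ (none of w, z, v, x, y goes unused)
unrestricted ✓ (well-typed at Q -> P; no restrictions here)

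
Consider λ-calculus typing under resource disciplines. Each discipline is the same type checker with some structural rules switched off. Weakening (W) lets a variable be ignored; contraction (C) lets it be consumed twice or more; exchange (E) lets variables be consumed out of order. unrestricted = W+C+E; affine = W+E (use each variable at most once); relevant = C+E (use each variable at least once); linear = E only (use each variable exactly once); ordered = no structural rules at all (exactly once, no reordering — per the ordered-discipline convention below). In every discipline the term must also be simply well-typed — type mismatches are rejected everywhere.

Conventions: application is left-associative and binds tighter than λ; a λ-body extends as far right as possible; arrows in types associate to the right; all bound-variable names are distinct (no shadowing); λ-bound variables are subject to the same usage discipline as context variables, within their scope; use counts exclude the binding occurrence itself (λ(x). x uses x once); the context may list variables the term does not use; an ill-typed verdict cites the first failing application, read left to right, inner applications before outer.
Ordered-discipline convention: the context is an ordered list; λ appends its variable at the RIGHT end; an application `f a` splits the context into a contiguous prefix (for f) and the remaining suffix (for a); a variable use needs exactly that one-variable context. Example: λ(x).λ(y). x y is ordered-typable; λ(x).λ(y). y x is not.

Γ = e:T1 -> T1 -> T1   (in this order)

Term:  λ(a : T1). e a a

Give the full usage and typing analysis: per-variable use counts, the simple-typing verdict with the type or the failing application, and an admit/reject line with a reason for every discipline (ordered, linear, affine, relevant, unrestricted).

variable uses: e: 1×, a (bound): 2×
use order (left to right): e, a, a
typing: ✓ — T1 -> T1
ordered: ✗, uses contraction: a ×2
linear: ✗, uses contraction: a ×2
affine: ✗, uses contraction: a ×2
relevant: ✓, none of e, a goes unused
unrestricted: ✓, typability at T1 -> T1 is all that's needed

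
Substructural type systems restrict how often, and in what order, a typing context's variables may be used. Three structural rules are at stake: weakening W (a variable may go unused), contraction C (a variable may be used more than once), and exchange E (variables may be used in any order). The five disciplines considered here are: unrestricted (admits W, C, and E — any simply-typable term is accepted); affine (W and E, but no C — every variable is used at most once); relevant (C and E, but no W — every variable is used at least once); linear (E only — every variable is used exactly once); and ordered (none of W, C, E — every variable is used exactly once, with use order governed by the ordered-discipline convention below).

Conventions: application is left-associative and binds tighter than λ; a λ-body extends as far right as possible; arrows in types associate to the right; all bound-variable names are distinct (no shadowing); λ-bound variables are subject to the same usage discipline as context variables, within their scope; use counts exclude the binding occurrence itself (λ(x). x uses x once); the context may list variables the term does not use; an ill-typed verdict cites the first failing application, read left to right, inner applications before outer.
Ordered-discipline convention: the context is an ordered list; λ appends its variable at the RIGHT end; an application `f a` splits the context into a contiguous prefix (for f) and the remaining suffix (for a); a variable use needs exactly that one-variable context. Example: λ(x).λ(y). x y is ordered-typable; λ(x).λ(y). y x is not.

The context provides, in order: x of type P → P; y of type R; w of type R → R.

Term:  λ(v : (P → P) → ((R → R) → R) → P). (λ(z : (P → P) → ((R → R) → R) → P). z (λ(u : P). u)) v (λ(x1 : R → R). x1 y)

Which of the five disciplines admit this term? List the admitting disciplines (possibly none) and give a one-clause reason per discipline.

admitted by: affine, unrestricted
variable uses: x: 0×, y: 1×, w: 0×, v [bound]: 1×, z [bound]: 1×, u [bound]: 1×, x1 [bound]: 1×
uses in reading order: z, u, v, x1, y
typing: well-typed at ((P → P) → ((R → R) → R) → P) → P
ordered: ✗ — unused: x, w — weakening required
linear: ✗ — unused: x, w — weakening required
affine: ✓ — none of x, y, w, v, z, u, x1 used more than once
relevant: ✗ — unused: x, w — weakening required
unrestricted: ✓ — typability at ((P → P) → ((R → R) → R) → P) → P is all that's needed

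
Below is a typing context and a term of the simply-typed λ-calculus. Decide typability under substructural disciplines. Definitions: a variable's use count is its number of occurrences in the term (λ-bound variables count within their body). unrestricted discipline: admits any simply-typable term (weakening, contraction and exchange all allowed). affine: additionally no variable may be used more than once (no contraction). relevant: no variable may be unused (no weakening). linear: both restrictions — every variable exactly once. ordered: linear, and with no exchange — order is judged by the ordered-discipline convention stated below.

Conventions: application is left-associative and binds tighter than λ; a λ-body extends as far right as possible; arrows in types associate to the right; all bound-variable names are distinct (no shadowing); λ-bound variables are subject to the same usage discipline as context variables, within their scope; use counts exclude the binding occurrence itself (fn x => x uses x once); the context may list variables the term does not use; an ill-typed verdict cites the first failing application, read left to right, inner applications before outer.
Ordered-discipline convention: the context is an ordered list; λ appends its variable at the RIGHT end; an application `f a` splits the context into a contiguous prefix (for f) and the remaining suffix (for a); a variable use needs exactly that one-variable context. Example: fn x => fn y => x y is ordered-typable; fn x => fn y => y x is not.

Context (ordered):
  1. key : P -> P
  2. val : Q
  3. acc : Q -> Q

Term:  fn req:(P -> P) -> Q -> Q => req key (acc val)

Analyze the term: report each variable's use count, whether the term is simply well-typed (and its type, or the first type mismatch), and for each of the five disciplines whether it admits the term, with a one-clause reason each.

counts: key: 1×, val: 1×, acc: 1×, req (λ-bound): 1×
left-to-right use order: req, key, acc, val
typing: the term checks, with type ((P -> P) -> Q -> Q) -> Q
ordered: ✗ — use order req, key, acc, val needs exchange
linear: ✓ — key, val, acc, req: one use apiece
affine: ✓ — no duplicate uses among key, val, acc, req
relevant: ✓ — none of key, val, acc, req goes unused
unrestricted: ✓ — typability at ((P -> P) -> Q -> Q) -> Q is all that's needed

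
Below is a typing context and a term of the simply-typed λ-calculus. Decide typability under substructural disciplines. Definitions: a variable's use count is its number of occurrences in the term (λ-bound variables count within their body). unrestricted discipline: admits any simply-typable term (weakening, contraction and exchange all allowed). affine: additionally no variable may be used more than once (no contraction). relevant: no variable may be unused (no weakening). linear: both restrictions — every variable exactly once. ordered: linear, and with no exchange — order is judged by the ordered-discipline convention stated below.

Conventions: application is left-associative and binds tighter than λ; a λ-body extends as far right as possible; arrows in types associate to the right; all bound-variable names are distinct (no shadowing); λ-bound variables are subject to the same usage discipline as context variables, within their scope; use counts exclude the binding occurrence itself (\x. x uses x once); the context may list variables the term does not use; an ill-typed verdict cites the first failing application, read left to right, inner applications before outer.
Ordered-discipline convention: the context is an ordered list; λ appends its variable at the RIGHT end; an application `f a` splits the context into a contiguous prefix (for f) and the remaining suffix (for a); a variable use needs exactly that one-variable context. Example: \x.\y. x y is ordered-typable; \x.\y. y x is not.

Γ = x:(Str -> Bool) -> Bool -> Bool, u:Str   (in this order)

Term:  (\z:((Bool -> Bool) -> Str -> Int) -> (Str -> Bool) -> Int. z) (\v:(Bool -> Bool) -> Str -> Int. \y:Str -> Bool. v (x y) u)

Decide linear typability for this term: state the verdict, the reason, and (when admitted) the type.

yes — single use per variable (x, u, z, v, y); term : ((Bool -> Bool) -> Str -> Int) -> (Str -> Bool) -> Int
use counts: x ×1, u ×1, z (λ-bound) ×1, v (λ-bound) ×1, y (λ-bound) ×1
use order (left to right): z, v, x, y, u
typing: ✓ — ((Bool -> Bool) -> Str -> Int) -> (Str -> Bool) -> Int
per-discipline verdicts: ordered ✗, linear ✓, affine ✓, relevant ✓, unrestricted ✓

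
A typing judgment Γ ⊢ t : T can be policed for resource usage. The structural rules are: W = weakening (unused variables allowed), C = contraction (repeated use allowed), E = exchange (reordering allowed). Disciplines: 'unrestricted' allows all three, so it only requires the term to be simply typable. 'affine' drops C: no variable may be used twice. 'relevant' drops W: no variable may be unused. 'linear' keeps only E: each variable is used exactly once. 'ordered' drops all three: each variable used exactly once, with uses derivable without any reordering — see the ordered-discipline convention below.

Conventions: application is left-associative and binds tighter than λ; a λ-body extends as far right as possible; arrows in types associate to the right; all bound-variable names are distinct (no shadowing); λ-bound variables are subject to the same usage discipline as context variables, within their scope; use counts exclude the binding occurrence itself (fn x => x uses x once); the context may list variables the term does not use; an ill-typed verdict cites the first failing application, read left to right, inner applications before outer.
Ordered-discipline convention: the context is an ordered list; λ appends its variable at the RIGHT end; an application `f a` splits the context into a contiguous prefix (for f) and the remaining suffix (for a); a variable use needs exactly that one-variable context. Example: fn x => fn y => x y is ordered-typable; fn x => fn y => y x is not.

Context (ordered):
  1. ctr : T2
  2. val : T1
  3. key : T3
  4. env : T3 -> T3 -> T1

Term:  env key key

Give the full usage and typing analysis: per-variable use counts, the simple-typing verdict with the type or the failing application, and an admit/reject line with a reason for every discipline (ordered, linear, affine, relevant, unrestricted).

variable uses: ctr: 0×; val: 0×; key: 2×; env: 1×
use order (left to right): env, key, key
typing: the term checks, with type T1
ordered ✗ (uses contraction: key ×2; ctr, val left unused)
linear ✗ (uses contraction: key ×2; ctr, val left unused)
affine ✗ (uses contraction: key ×2)
relevant ✗ (ctr, val left unused)
unrestricted ✓ (simply typable at T1; W, C, E all held)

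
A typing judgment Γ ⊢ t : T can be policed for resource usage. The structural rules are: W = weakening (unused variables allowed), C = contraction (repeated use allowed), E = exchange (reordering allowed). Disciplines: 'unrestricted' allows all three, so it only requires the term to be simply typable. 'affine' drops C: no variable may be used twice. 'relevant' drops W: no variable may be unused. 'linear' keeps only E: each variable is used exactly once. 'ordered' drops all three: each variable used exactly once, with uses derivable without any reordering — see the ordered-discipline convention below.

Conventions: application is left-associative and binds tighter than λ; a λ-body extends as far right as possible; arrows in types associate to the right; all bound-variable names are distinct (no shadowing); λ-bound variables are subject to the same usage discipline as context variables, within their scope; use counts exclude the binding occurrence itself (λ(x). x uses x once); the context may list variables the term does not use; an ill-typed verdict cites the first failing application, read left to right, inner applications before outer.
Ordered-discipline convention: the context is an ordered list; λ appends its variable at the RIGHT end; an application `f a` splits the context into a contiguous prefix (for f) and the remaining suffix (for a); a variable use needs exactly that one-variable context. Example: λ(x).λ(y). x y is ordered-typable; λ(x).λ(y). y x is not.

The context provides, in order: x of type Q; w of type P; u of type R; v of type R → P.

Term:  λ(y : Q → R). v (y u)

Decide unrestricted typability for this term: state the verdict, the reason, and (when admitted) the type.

no — a type mismatch blocks all five
use counts: x=0, w=0, u=1, v=1, y [bound]=1
order of uses: v, y, u
typing: ill-typed: argument of type R where Q is required
per-discipline verdicts: ordered ✗ · linear ✗ · affine ✗ · relevant ✗ · unrestricted ✗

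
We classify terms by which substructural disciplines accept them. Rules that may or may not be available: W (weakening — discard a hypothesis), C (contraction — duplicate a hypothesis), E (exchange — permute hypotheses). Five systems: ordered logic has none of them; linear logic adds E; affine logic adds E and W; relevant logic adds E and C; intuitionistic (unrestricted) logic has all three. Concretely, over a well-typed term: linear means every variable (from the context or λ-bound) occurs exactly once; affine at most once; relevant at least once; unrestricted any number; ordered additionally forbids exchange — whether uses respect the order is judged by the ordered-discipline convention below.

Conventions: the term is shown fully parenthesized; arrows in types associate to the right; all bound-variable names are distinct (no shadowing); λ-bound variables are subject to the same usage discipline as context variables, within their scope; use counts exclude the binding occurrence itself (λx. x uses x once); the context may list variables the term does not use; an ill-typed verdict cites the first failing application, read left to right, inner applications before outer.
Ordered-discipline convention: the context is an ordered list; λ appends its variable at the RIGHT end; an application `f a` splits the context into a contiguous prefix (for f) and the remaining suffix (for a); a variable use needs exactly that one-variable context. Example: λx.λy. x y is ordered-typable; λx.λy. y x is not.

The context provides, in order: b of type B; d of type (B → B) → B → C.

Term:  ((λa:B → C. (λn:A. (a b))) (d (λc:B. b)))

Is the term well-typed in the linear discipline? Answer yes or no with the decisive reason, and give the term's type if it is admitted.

no — needs contraction — b ×2; n, c left unused
use counts: b ×2; d ×1; a (λ-bound) ×1; n (λ-bound) ×0; c (λ-bound) ×0
uses in reading order: a, b, d, b
typing: the term checks, with type A → C
summary: ordered ✗; linear ✗; affine ✗; relevant ✗; unrestricted ✓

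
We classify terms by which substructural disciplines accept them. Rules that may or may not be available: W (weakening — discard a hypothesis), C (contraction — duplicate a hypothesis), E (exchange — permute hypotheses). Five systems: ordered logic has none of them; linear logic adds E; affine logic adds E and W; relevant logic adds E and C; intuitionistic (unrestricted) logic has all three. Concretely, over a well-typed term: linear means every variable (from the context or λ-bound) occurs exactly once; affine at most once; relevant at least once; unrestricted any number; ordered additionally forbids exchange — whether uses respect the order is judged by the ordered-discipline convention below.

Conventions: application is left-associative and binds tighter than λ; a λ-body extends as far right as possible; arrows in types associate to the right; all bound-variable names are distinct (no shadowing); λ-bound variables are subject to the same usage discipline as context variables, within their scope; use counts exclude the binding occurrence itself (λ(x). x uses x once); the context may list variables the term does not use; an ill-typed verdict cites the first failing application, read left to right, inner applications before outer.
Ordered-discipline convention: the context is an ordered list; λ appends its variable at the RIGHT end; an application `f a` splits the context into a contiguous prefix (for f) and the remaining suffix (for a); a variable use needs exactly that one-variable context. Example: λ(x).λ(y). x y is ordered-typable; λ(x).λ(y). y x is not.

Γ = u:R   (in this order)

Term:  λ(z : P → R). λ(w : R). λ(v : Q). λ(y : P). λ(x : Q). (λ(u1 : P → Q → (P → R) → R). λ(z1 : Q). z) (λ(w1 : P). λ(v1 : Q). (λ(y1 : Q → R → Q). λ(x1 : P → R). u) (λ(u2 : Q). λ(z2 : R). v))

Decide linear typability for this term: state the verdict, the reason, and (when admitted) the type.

no — w, y, x, u1, z1, w1, v1, y1, x1, u2, z2 never used (weakening)
counts: u: 1, z (bound): 1, w (bound): 0, v (bound): 1, y (bound): 0, x (bound): 0, u1 (bound): 0, z1 (bound): 0, w1 (bound): 0, v1 (bound): 0, y1 (bound): 0, x1 (bound): 0, u2 (bound): 0, z2 (bound): 0
order of uses: z, u, v
typing: well-typed — term : (P → R) → R → Q → P → Q → Q → P → R
summary: ordered ✗, linear ✗, affine ✓, relevant ✗, unrestricted ✓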